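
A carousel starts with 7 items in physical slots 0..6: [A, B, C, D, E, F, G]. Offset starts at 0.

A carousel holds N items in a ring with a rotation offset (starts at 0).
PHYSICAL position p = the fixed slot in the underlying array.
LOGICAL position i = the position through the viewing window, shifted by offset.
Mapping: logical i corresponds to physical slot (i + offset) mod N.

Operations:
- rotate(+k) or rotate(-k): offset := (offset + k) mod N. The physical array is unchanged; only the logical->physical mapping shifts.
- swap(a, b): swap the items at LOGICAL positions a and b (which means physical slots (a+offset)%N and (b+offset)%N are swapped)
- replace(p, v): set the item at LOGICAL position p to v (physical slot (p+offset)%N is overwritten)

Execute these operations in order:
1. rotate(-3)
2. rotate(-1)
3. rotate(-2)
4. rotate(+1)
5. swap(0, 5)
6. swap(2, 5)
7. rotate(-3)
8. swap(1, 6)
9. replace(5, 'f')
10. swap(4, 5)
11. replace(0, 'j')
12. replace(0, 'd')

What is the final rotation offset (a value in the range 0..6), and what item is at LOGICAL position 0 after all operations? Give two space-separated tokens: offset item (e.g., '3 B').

Answer: 6 d

Derivation:
After op 1 (rotate(-3)): offset=4, physical=[A,B,C,D,E,F,G], logical=[E,F,G,A,B,C,D]
After op 2 (rotate(-1)): offset=3, physical=[A,B,C,D,E,F,G], logical=[D,E,F,G,A,B,C]
After op 3 (rotate(-2)): offset=1, physical=[A,B,C,D,E,F,G], logical=[B,C,D,E,F,G,A]
After op 4 (rotate(+1)): offset=2, physical=[A,B,C,D,E,F,G], logical=[C,D,E,F,G,A,B]
After op 5 (swap(0, 5)): offset=2, physical=[C,B,A,D,E,F,G], logical=[A,D,E,F,G,C,B]
After op 6 (swap(2, 5)): offset=2, physical=[E,B,A,D,C,F,G], logical=[A,D,C,F,G,E,B]
After op 7 (rotate(-3)): offset=6, physical=[E,B,A,D,C,F,G], logical=[G,E,B,A,D,C,F]
After op 8 (swap(1, 6)): offset=6, physical=[F,B,A,D,C,E,G], logical=[G,F,B,A,D,C,E]
After op 9 (replace(5, 'f')): offset=6, physical=[F,B,A,D,f,E,G], logical=[G,F,B,A,D,f,E]
After op 10 (swap(4, 5)): offset=6, physical=[F,B,A,f,D,E,G], logical=[G,F,B,A,f,D,E]
After op 11 (replace(0, 'j')): offset=6, physical=[F,B,A,f,D,E,j], logical=[j,F,B,A,f,D,E]
After op 12 (replace(0, 'd')): offset=6, physical=[F,B,A,f,D,E,d], logical=[d,F,B,A,f,D,E]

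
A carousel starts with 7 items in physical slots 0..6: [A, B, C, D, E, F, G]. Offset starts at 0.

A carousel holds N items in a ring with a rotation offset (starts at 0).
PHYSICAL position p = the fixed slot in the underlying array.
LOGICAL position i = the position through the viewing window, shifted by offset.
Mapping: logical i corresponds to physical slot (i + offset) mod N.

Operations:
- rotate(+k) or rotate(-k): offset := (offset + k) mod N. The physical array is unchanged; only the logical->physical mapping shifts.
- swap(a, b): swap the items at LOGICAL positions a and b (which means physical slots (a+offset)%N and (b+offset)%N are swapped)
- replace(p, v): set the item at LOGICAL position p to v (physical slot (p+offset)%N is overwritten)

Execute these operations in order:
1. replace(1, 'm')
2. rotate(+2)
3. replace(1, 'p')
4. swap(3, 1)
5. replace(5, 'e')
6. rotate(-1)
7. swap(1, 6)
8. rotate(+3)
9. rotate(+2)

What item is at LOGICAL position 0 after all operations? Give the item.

After op 1 (replace(1, 'm')): offset=0, physical=[A,m,C,D,E,F,G], logical=[A,m,C,D,E,F,G]
After op 2 (rotate(+2)): offset=2, physical=[A,m,C,D,E,F,G], logical=[C,D,E,F,G,A,m]
After op 3 (replace(1, 'p')): offset=2, physical=[A,m,C,p,E,F,G], logical=[C,p,E,F,G,A,m]
After op 4 (swap(3, 1)): offset=2, physical=[A,m,C,F,E,p,G], logical=[C,F,E,p,G,A,m]
After op 5 (replace(5, 'e')): offset=2, physical=[e,m,C,F,E,p,G], logical=[C,F,E,p,G,e,m]
After op 6 (rotate(-1)): offset=1, physical=[e,m,C,F,E,p,G], logical=[m,C,F,E,p,G,e]
After op 7 (swap(1, 6)): offset=1, physical=[C,m,e,F,E,p,G], logical=[m,e,F,E,p,G,C]
After op 8 (rotate(+3)): offset=4, physical=[C,m,e,F,E,p,G], logical=[E,p,G,C,m,e,F]
After op 9 (rotate(+2)): offset=6, physical=[C,m,e,F,E,p,G], logical=[G,C,m,e,F,E,p]

Answer: G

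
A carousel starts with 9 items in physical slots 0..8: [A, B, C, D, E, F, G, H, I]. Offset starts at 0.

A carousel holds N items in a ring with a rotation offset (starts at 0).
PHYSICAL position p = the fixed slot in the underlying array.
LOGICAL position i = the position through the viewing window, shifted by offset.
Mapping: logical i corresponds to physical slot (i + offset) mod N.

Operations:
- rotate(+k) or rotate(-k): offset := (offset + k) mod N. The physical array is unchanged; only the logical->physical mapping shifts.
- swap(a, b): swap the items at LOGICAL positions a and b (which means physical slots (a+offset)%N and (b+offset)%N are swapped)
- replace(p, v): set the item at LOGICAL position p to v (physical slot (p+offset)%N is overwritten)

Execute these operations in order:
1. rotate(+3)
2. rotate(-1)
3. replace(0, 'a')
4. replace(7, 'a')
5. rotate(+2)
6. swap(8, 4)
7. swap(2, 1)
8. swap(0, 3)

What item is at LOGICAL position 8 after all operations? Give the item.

After op 1 (rotate(+3)): offset=3, physical=[A,B,C,D,E,F,G,H,I], logical=[D,E,F,G,H,I,A,B,C]
After op 2 (rotate(-1)): offset=2, physical=[A,B,C,D,E,F,G,H,I], logical=[C,D,E,F,G,H,I,A,B]
After op 3 (replace(0, 'a')): offset=2, physical=[A,B,a,D,E,F,G,H,I], logical=[a,D,E,F,G,H,I,A,B]
After op 4 (replace(7, 'a')): offset=2, physical=[a,B,a,D,E,F,G,H,I], logical=[a,D,E,F,G,H,I,a,B]
After op 5 (rotate(+2)): offset=4, physical=[a,B,a,D,E,F,G,H,I], logical=[E,F,G,H,I,a,B,a,D]
After op 6 (swap(8, 4)): offset=4, physical=[a,B,a,I,E,F,G,H,D], logical=[E,F,G,H,D,a,B,a,I]
After op 7 (swap(2, 1)): offset=4, physical=[a,B,a,I,E,G,F,H,D], logical=[E,G,F,H,D,a,B,a,I]
After op 8 (swap(0, 3)): offset=4, physical=[a,B,a,I,H,G,F,E,D], logical=[H,G,F,E,D,a,B,a,I]

Answer: I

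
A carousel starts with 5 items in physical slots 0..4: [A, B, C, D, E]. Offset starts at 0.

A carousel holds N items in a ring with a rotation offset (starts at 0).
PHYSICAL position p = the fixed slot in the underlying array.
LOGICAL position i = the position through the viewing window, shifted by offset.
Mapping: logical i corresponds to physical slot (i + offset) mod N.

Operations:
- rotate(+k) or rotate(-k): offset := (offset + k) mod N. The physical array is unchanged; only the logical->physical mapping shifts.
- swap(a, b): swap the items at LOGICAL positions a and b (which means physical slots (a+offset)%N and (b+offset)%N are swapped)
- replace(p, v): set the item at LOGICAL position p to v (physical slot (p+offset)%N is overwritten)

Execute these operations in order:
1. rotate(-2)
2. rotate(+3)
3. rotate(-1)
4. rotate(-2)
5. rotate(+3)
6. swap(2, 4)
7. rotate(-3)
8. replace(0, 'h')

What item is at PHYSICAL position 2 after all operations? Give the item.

After op 1 (rotate(-2)): offset=3, physical=[A,B,C,D,E], logical=[D,E,A,B,C]
After op 2 (rotate(+3)): offset=1, physical=[A,B,C,D,E], logical=[B,C,D,E,A]
After op 3 (rotate(-1)): offset=0, physical=[A,B,C,D,E], logical=[A,B,C,D,E]
After op 4 (rotate(-2)): offset=3, physical=[A,B,C,D,E], logical=[D,E,A,B,C]
After op 5 (rotate(+3)): offset=1, physical=[A,B,C,D,E], logical=[B,C,D,E,A]
After op 6 (swap(2, 4)): offset=1, physical=[D,B,C,A,E], logical=[B,C,A,E,D]
After op 7 (rotate(-3)): offset=3, physical=[D,B,C,A,E], logical=[A,E,D,B,C]
After op 8 (replace(0, 'h')): offset=3, physical=[D,B,C,h,E], logical=[h,E,D,B,C]

Answer: C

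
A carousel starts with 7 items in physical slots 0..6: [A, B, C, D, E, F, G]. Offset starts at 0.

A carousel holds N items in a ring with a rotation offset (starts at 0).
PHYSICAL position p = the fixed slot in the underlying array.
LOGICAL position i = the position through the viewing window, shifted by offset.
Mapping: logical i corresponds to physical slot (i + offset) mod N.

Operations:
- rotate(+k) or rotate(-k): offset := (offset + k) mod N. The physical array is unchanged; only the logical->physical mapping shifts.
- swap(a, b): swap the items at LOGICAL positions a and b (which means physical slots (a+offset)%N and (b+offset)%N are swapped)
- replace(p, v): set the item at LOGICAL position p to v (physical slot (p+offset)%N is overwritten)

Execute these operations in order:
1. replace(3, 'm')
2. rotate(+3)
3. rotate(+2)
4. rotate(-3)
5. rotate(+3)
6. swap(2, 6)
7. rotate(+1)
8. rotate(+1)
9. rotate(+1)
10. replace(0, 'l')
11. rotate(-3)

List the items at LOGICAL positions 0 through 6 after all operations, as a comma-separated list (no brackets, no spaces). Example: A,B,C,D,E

After op 1 (replace(3, 'm')): offset=0, physical=[A,B,C,m,E,F,G], logical=[A,B,C,m,E,F,G]
After op 2 (rotate(+3)): offset=3, physical=[A,B,C,m,E,F,G], logical=[m,E,F,G,A,B,C]
After op 3 (rotate(+2)): offset=5, physical=[A,B,C,m,E,F,G], logical=[F,G,A,B,C,m,E]
After op 4 (rotate(-3)): offset=2, physical=[A,B,C,m,E,F,G], logical=[C,m,E,F,G,A,B]
After op 5 (rotate(+3)): offset=5, physical=[A,B,C,m,E,F,G], logical=[F,G,A,B,C,m,E]
After op 6 (swap(2, 6)): offset=5, physical=[E,B,C,m,A,F,G], logical=[F,G,E,B,C,m,A]
After op 7 (rotate(+1)): offset=6, physical=[E,B,C,m,A,F,G], logical=[G,E,B,C,m,A,F]
After op 8 (rotate(+1)): offset=0, physical=[E,B,C,m,A,F,G], logical=[E,B,C,m,A,F,G]
After op 9 (rotate(+1)): offset=1, physical=[E,B,C,m,A,F,G], logical=[B,C,m,A,F,G,E]
After op 10 (replace(0, 'l')): offset=1, physical=[E,l,C,m,A,F,G], logical=[l,C,m,A,F,G,E]
After op 11 (rotate(-3)): offset=5, physical=[E,l,C,m,A,F,G], logical=[F,G,E,l,C,m,A]

Answer: F,G,E,l,C,m,A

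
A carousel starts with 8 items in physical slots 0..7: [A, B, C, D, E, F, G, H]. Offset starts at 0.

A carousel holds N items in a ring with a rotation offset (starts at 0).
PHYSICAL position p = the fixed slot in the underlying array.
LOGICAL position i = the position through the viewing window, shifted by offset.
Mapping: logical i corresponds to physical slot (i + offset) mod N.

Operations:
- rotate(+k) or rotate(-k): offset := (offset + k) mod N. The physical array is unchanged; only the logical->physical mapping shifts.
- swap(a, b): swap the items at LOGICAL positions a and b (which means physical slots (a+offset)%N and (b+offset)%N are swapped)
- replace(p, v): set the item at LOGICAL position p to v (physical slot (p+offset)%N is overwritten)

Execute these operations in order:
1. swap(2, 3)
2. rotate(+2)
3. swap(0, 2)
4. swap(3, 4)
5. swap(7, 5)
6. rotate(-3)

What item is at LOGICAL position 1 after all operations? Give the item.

Answer: A

Derivation:
After op 1 (swap(2, 3)): offset=0, physical=[A,B,D,C,E,F,G,H], logical=[A,B,D,C,E,F,G,H]
After op 2 (rotate(+2)): offset=2, physical=[A,B,D,C,E,F,G,H], logical=[D,C,E,F,G,H,A,B]
After op 3 (swap(0, 2)): offset=2, physical=[A,B,E,C,D,F,G,H], logical=[E,C,D,F,G,H,A,B]
After op 4 (swap(3, 4)): offset=2, physical=[A,B,E,C,D,G,F,H], logical=[E,C,D,G,F,H,A,B]
After op 5 (swap(7, 5)): offset=2, physical=[A,H,E,C,D,G,F,B], logical=[E,C,D,G,F,B,A,H]
After op 6 (rotate(-3)): offset=7, physical=[A,H,E,C,D,G,F,B], logical=[B,A,H,E,C,D,G,F]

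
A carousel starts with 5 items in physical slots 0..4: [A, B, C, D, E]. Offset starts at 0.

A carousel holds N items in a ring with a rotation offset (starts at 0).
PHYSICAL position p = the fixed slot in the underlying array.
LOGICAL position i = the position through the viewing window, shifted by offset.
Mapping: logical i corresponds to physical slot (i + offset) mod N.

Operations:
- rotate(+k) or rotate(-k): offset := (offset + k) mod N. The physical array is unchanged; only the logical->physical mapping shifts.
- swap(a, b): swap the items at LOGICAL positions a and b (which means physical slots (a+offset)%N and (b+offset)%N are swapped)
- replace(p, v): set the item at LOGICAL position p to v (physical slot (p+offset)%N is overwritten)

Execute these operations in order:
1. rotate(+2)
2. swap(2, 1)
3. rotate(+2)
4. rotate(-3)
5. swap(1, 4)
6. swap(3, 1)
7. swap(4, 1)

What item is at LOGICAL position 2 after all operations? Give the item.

Answer: E

Derivation:
After op 1 (rotate(+2)): offset=2, physical=[A,B,C,D,E], logical=[C,D,E,A,B]
After op 2 (swap(2, 1)): offset=2, physical=[A,B,C,E,D], logical=[C,E,D,A,B]
After op 3 (rotate(+2)): offset=4, physical=[A,B,C,E,D], logical=[D,A,B,C,E]
After op 4 (rotate(-3)): offset=1, physical=[A,B,C,E,D], logical=[B,C,E,D,A]
After op 5 (swap(1, 4)): offset=1, physical=[C,B,A,E,D], logical=[B,A,E,D,C]
After op 6 (swap(3, 1)): offset=1, physical=[C,B,D,E,A], logical=[B,D,E,A,C]
After op 7 (swap(4, 1)): offset=1, physical=[D,B,C,E,A], logical=[B,C,E,A,D]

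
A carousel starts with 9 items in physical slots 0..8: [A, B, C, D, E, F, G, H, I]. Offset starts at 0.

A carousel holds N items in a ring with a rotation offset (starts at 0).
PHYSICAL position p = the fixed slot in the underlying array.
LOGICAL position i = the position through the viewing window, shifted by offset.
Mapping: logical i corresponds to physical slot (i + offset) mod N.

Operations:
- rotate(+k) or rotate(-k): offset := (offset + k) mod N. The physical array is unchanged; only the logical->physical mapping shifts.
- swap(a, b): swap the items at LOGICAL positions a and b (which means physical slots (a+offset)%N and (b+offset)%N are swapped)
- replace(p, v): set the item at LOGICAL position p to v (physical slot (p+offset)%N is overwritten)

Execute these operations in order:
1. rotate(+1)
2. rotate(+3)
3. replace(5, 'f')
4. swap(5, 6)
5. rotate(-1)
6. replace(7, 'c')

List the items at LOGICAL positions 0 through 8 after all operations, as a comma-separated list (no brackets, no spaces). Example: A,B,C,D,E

Answer: D,E,F,G,H,I,B,c,C

Derivation:
After op 1 (rotate(+1)): offset=1, physical=[A,B,C,D,E,F,G,H,I], logical=[B,C,D,E,F,G,H,I,A]
After op 2 (rotate(+3)): offset=4, physical=[A,B,C,D,E,F,G,H,I], logical=[E,F,G,H,I,A,B,C,D]
After op 3 (replace(5, 'f')): offset=4, physical=[f,B,C,D,E,F,G,H,I], logical=[E,F,G,H,I,f,B,C,D]
After op 4 (swap(5, 6)): offset=4, physical=[B,f,C,D,E,F,G,H,I], logical=[E,F,G,H,I,B,f,C,D]
After op 5 (rotate(-1)): offset=3, physical=[B,f,C,D,E,F,G,H,I], logical=[D,E,F,G,H,I,B,f,C]
After op 6 (replace(7, 'c')): offset=3, physical=[B,c,C,D,E,F,G,H,I], logical=[D,E,F,G,H,I,B,c,C]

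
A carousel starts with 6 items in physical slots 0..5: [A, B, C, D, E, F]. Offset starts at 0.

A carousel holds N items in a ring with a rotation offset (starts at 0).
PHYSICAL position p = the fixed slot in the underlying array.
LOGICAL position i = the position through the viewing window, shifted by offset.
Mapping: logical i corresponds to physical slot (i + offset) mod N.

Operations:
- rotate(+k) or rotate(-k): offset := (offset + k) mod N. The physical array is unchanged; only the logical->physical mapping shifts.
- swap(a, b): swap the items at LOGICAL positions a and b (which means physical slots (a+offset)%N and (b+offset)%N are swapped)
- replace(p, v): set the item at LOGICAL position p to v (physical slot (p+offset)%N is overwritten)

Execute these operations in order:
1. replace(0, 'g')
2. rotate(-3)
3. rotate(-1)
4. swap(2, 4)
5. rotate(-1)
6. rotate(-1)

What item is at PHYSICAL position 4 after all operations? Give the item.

Answer: g

Derivation:
After op 1 (replace(0, 'g')): offset=0, physical=[g,B,C,D,E,F], logical=[g,B,C,D,E,F]
After op 2 (rotate(-3)): offset=3, physical=[g,B,C,D,E,F], logical=[D,E,F,g,B,C]
After op 3 (rotate(-1)): offset=2, physical=[g,B,C,D,E,F], logical=[C,D,E,F,g,B]
After op 4 (swap(2, 4)): offset=2, physical=[E,B,C,D,g,F], logical=[C,D,g,F,E,B]
After op 5 (rotate(-1)): offset=1, physical=[E,B,C,D,g,F], logical=[B,C,D,g,F,E]
After op 6 (rotate(-1)): offset=0, physical=[E,B,C,D,g,F], logical=[E,B,C,D,g,F]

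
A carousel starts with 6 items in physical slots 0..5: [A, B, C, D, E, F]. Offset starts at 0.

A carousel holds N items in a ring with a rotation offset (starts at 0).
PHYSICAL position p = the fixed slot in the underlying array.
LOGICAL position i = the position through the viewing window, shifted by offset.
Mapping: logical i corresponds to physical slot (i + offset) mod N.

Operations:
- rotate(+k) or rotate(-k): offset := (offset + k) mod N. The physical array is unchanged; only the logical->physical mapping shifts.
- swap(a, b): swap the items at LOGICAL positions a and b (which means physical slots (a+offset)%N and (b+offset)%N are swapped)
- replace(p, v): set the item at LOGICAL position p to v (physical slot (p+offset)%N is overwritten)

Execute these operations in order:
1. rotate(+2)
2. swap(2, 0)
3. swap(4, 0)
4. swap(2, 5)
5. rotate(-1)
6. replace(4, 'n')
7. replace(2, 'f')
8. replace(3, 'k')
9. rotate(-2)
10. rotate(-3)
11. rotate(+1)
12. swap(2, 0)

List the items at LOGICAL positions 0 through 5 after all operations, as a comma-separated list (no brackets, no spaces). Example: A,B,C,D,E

Answer: n,k,f,E,C,A

Derivation:
After op 1 (rotate(+2)): offset=2, physical=[A,B,C,D,E,F], logical=[C,D,E,F,A,B]
After op 2 (swap(2, 0)): offset=2, physical=[A,B,E,D,C,F], logical=[E,D,C,F,A,B]
After op 3 (swap(4, 0)): offset=2, physical=[E,B,A,D,C,F], logical=[A,D,C,F,E,B]
After op 4 (swap(2, 5)): offset=2, physical=[E,C,A,D,B,F], logical=[A,D,B,F,E,C]
After op 5 (rotate(-1)): offset=1, physical=[E,C,A,D,B,F], logical=[C,A,D,B,F,E]
After op 6 (replace(4, 'n')): offset=1, physical=[E,C,A,D,B,n], logical=[C,A,D,B,n,E]
After op 7 (replace(2, 'f')): offset=1, physical=[E,C,A,f,B,n], logical=[C,A,f,B,n,E]
After op 8 (replace(3, 'k')): offset=1, physical=[E,C,A,f,k,n], logical=[C,A,f,k,n,E]
After op 9 (rotate(-2)): offset=5, physical=[E,C,A,f,k,n], logical=[n,E,C,A,f,k]
After op 10 (rotate(-3)): offset=2, physical=[E,C,A,f,k,n], logical=[A,f,k,n,E,C]
After op 11 (rotate(+1)): offset=3, physical=[E,C,A,f,k,n], logical=[f,k,n,E,C,A]
After op 12 (swap(2, 0)): offset=3, physical=[E,C,A,n,k,f], logical=[n,k,f,E,C,A]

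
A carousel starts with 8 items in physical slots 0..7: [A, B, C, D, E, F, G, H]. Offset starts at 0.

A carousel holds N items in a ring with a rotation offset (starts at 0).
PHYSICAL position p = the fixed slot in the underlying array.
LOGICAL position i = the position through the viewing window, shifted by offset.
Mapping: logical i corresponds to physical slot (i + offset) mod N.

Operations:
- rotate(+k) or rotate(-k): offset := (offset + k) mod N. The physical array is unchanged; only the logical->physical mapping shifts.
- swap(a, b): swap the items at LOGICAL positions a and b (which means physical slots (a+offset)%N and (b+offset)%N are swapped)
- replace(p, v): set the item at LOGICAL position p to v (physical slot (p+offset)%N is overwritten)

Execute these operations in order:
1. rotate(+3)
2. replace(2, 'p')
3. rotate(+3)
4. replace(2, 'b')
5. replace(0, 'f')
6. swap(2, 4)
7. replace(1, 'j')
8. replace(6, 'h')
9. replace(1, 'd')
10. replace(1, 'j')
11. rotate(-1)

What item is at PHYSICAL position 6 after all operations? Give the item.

Answer: f

Derivation:
After op 1 (rotate(+3)): offset=3, physical=[A,B,C,D,E,F,G,H], logical=[D,E,F,G,H,A,B,C]
After op 2 (replace(2, 'p')): offset=3, physical=[A,B,C,D,E,p,G,H], logical=[D,E,p,G,H,A,B,C]
After op 3 (rotate(+3)): offset=6, physical=[A,B,C,D,E,p,G,H], logical=[G,H,A,B,C,D,E,p]
After op 4 (replace(2, 'b')): offset=6, physical=[b,B,C,D,E,p,G,H], logical=[G,H,b,B,C,D,E,p]
After op 5 (replace(0, 'f')): offset=6, physical=[b,B,C,D,E,p,f,H], logical=[f,H,b,B,C,D,E,p]
After op 6 (swap(2, 4)): offset=6, physical=[C,B,b,D,E,p,f,H], logical=[f,H,C,B,b,D,E,p]
After op 7 (replace(1, 'j')): offset=6, physical=[C,B,b,D,E,p,f,j], logical=[f,j,C,B,b,D,E,p]
After op 8 (replace(6, 'h')): offset=6, physical=[C,B,b,D,h,p,f,j], logical=[f,j,C,B,b,D,h,p]
After op 9 (replace(1, 'd')): offset=6, physical=[C,B,b,D,h,p,f,d], logical=[f,d,C,B,b,D,h,p]
After op 10 (replace(1, 'j')): offset=6, physical=[C,B,b,D,h,p,f,j], logical=[f,j,C,B,b,D,h,p]
After op 11 (rotate(-1)): offset=5, physical=[C,B,b,D,h,p,f,j], logical=[p,f,j,C,B,b,D,h]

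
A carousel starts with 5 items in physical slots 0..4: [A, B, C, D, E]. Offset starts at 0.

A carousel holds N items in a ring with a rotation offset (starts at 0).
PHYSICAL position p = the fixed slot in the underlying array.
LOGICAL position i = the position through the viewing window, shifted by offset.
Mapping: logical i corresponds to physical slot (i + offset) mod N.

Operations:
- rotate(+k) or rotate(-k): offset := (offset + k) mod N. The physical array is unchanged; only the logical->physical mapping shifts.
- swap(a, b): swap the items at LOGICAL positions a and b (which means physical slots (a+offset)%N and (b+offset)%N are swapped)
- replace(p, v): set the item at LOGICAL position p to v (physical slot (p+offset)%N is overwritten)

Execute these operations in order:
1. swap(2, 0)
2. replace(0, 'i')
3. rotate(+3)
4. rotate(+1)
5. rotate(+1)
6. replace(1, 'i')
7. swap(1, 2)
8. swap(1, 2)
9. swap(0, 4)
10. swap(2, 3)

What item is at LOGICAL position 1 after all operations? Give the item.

Answer: i

Derivation:
After op 1 (swap(2, 0)): offset=0, physical=[C,B,A,D,E], logical=[C,B,A,D,E]
After op 2 (replace(0, 'i')): offset=0, physical=[i,B,A,D,E], logical=[i,B,A,D,E]
After op 3 (rotate(+3)): offset=3, physical=[i,B,A,D,E], logical=[D,E,i,B,A]
After op 4 (rotate(+1)): offset=4, physical=[i,B,A,D,E], logical=[E,i,B,A,D]
After op 5 (rotate(+1)): offset=0, physical=[i,B,A,D,E], logical=[i,B,A,D,E]
After op 6 (replace(1, 'i')): offset=0, physical=[i,i,A,D,E], logical=[i,i,A,D,E]
After op 7 (swap(1, 2)): offset=0, physical=[i,A,i,D,E], logical=[i,A,i,D,E]
After op 8 (swap(1, 2)): offset=0, physical=[i,i,A,D,E], logical=[i,i,A,D,E]
After op 9 (swap(0, 4)): offset=0, physical=[E,i,A,D,i], logical=[E,i,A,D,i]
After op 10 (swap(2, 3)): offset=0, physical=[E,i,D,A,i], logical=[E,i,D,A,i]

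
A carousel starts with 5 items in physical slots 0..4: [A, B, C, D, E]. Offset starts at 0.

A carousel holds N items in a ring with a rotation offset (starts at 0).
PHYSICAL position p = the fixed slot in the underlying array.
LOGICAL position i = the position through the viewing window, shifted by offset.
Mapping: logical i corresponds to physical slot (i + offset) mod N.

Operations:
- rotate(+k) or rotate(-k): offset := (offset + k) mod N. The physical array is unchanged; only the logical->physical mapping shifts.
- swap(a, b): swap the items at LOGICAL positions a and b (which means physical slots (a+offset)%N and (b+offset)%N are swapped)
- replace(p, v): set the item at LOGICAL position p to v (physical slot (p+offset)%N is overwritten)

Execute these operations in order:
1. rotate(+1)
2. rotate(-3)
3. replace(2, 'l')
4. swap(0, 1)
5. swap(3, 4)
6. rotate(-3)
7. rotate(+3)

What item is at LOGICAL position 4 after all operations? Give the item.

After op 1 (rotate(+1)): offset=1, physical=[A,B,C,D,E], logical=[B,C,D,E,A]
After op 2 (rotate(-3)): offset=3, physical=[A,B,C,D,E], logical=[D,E,A,B,C]
After op 3 (replace(2, 'l')): offset=3, physical=[l,B,C,D,E], logical=[D,E,l,B,C]
After op 4 (swap(0, 1)): offset=3, physical=[l,B,C,E,D], logical=[E,D,l,B,C]
After op 5 (swap(3, 4)): offset=3, physical=[l,C,B,E,D], logical=[E,D,l,C,B]
After op 6 (rotate(-3)): offset=0, physical=[l,C,B,E,D], logical=[l,C,B,E,D]
After op 7 (rotate(+3)): offset=3, physical=[l,C,B,E,D], logical=[E,D,l,C,B]

Answer: B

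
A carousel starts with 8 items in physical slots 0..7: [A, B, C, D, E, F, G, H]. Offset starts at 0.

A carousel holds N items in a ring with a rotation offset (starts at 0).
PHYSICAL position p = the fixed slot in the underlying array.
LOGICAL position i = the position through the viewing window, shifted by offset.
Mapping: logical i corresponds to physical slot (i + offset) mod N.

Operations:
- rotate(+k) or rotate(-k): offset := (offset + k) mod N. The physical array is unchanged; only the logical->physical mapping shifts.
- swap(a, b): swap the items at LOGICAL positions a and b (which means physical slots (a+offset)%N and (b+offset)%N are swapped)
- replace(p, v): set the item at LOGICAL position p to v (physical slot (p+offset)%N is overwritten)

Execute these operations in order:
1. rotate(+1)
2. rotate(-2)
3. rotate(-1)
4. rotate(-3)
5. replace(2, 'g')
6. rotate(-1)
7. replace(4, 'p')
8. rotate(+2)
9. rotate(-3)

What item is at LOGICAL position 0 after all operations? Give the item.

Answer: B

Derivation:
After op 1 (rotate(+1)): offset=1, physical=[A,B,C,D,E,F,G,H], logical=[B,C,D,E,F,G,H,A]
After op 2 (rotate(-2)): offset=7, physical=[A,B,C,D,E,F,G,H], logical=[H,A,B,C,D,E,F,G]
After op 3 (rotate(-1)): offset=6, physical=[A,B,C,D,E,F,G,H], logical=[G,H,A,B,C,D,E,F]
After op 4 (rotate(-3)): offset=3, physical=[A,B,C,D,E,F,G,H], logical=[D,E,F,G,H,A,B,C]
After op 5 (replace(2, 'g')): offset=3, physical=[A,B,C,D,E,g,G,H], logical=[D,E,g,G,H,A,B,C]
After op 6 (rotate(-1)): offset=2, physical=[A,B,C,D,E,g,G,H], logical=[C,D,E,g,G,H,A,B]
After op 7 (replace(4, 'p')): offset=2, physical=[A,B,C,D,E,g,p,H], logical=[C,D,E,g,p,H,A,B]
After op 8 (rotate(+2)): offset=4, physical=[A,B,C,D,E,g,p,H], logical=[E,g,p,H,A,B,C,D]
After op 9 (rotate(-3)): offset=1, physical=[A,B,C,D,E,g,p,H], logical=[B,C,D,E,g,p,H,A]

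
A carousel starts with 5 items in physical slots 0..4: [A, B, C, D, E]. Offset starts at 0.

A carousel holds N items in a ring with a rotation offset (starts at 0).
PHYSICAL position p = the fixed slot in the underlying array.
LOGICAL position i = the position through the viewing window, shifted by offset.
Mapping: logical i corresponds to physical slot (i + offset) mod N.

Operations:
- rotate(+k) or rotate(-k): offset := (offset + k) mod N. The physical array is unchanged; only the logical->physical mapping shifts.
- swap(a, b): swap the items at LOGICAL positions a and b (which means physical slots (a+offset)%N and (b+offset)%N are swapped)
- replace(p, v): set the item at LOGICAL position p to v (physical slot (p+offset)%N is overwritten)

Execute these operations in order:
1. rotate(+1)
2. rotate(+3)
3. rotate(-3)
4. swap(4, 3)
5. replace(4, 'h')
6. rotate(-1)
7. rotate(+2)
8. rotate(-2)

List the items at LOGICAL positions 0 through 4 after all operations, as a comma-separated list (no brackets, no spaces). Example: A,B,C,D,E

Answer: h,B,C,D,A

Derivation:
After op 1 (rotate(+1)): offset=1, physical=[A,B,C,D,E], logical=[B,C,D,E,A]
After op 2 (rotate(+3)): offset=4, physical=[A,B,C,D,E], logical=[E,A,B,C,D]
After op 3 (rotate(-3)): offset=1, physical=[A,B,C,D,E], logical=[B,C,D,E,A]
After op 4 (swap(4, 3)): offset=1, physical=[E,B,C,D,A], logical=[B,C,D,A,E]
After op 5 (replace(4, 'h')): offset=1, physical=[h,B,C,D,A], logical=[B,C,D,A,h]
After op 6 (rotate(-1)): offset=0, physical=[h,B,C,D,A], logical=[h,B,C,D,A]
After op 7 (rotate(+2)): offset=2, physical=[h,B,C,D,A], logical=[C,D,A,h,B]
After op 8 (rotate(-2)): offset=0, physical=[h,B,C,D,A], logical=[h,B,C,D,A]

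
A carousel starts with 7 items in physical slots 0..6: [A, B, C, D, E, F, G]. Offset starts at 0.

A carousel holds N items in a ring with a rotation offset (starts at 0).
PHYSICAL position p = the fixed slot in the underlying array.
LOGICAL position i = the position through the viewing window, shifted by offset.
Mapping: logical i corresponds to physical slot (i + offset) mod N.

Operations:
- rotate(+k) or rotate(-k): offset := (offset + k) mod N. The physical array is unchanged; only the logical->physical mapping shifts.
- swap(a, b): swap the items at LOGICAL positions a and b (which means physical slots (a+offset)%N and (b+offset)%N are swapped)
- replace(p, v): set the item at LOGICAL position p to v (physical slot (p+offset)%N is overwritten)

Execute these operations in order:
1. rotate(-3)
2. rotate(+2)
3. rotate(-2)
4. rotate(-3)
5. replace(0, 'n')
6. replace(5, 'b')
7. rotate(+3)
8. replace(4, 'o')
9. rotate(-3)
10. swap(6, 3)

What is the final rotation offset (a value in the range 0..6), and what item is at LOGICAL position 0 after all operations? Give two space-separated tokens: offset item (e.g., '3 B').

After op 1 (rotate(-3)): offset=4, physical=[A,B,C,D,E,F,G], logical=[E,F,G,A,B,C,D]
After op 2 (rotate(+2)): offset=6, physical=[A,B,C,D,E,F,G], logical=[G,A,B,C,D,E,F]
After op 3 (rotate(-2)): offset=4, physical=[A,B,C,D,E,F,G], logical=[E,F,G,A,B,C,D]
After op 4 (rotate(-3)): offset=1, physical=[A,B,C,D,E,F,G], logical=[B,C,D,E,F,G,A]
After op 5 (replace(0, 'n')): offset=1, physical=[A,n,C,D,E,F,G], logical=[n,C,D,E,F,G,A]
After op 6 (replace(5, 'b')): offset=1, physical=[A,n,C,D,E,F,b], logical=[n,C,D,E,F,b,A]
After op 7 (rotate(+3)): offset=4, physical=[A,n,C,D,E,F,b], logical=[E,F,b,A,n,C,D]
After op 8 (replace(4, 'o')): offset=4, physical=[A,o,C,D,E,F,b], logical=[E,F,b,A,o,C,D]
After op 9 (rotate(-3)): offset=1, physical=[A,o,C,D,E,F,b], logical=[o,C,D,E,F,b,A]
After op 10 (swap(6, 3)): offset=1, physical=[E,o,C,D,A,F,b], logical=[o,C,D,A,F,b,E]

Answer: 1 o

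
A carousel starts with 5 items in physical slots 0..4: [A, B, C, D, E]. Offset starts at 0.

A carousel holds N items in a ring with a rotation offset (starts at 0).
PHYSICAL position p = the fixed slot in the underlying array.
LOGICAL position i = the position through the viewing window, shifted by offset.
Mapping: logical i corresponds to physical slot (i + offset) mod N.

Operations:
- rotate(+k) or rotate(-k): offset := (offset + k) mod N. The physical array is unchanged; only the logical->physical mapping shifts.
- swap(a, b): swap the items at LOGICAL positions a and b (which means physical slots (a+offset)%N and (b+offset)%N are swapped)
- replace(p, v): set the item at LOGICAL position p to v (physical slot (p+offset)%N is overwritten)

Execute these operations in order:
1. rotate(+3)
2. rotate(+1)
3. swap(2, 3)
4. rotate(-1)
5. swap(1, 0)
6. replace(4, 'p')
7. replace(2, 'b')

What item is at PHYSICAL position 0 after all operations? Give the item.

Answer: b

Derivation:
After op 1 (rotate(+3)): offset=3, physical=[A,B,C,D,E], logical=[D,E,A,B,C]
After op 2 (rotate(+1)): offset=4, physical=[A,B,C,D,E], logical=[E,A,B,C,D]
After op 3 (swap(2, 3)): offset=4, physical=[A,C,B,D,E], logical=[E,A,C,B,D]
After op 4 (rotate(-1)): offset=3, physical=[A,C,B,D,E], logical=[D,E,A,C,B]
After op 5 (swap(1, 0)): offset=3, physical=[A,C,B,E,D], logical=[E,D,A,C,B]
After op 6 (replace(4, 'p')): offset=3, physical=[A,C,p,E,D], logical=[E,D,A,C,p]
After op 7 (replace(2, 'b')): offset=3, physical=[b,C,p,E,D], logical=[E,D,b,C,p]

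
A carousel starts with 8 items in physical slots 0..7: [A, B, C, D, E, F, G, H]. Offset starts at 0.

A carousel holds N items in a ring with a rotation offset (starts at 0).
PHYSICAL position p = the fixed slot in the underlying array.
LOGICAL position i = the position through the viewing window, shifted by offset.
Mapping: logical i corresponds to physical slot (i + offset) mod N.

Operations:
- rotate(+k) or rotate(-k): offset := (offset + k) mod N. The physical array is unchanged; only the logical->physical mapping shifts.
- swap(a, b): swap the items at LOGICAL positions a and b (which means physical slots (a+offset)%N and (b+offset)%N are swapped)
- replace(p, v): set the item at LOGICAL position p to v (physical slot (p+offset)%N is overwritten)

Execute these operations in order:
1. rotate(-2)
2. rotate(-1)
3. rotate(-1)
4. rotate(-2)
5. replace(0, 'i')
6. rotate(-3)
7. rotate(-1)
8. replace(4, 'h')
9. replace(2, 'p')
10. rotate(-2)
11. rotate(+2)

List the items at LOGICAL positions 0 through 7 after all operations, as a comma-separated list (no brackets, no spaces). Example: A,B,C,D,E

After op 1 (rotate(-2)): offset=6, physical=[A,B,C,D,E,F,G,H], logical=[G,H,A,B,C,D,E,F]
After op 2 (rotate(-1)): offset=5, physical=[A,B,C,D,E,F,G,H], logical=[F,G,H,A,B,C,D,E]
After op 3 (rotate(-1)): offset=4, physical=[A,B,C,D,E,F,G,H], logical=[E,F,G,H,A,B,C,D]
After op 4 (rotate(-2)): offset=2, physical=[A,B,C,D,E,F,G,H], logical=[C,D,E,F,G,H,A,B]
After op 5 (replace(0, 'i')): offset=2, physical=[A,B,i,D,E,F,G,H], logical=[i,D,E,F,G,H,A,B]
After op 6 (rotate(-3)): offset=7, physical=[A,B,i,D,E,F,G,H], logical=[H,A,B,i,D,E,F,G]
After op 7 (rotate(-1)): offset=6, physical=[A,B,i,D,E,F,G,H], logical=[G,H,A,B,i,D,E,F]
After op 8 (replace(4, 'h')): offset=6, physical=[A,B,h,D,E,F,G,H], logical=[G,H,A,B,h,D,E,F]
After op 9 (replace(2, 'p')): offset=6, physical=[p,B,h,D,E,F,G,H], logical=[G,H,p,B,h,D,E,F]
After op 10 (rotate(-2)): offset=4, physical=[p,B,h,D,E,F,G,H], logical=[E,F,G,H,p,B,h,D]
After op 11 (rotate(+2)): offset=6, physical=[p,B,h,D,E,F,G,H], logical=[G,H,p,B,h,D,E,F]

Answer: G,H,p,B,h,D,E,F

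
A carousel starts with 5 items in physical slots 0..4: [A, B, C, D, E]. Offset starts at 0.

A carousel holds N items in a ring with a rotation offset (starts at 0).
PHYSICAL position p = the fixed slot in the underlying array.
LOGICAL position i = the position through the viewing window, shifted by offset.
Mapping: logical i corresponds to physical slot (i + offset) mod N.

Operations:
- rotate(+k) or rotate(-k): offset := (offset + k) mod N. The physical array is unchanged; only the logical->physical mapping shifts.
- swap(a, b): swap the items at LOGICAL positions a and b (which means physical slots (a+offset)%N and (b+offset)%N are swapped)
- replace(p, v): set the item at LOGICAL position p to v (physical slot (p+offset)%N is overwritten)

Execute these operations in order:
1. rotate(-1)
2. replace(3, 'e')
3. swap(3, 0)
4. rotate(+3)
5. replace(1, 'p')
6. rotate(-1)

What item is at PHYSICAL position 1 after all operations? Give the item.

Answer: B

Derivation:
After op 1 (rotate(-1)): offset=4, physical=[A,B,C,D,E], logical=[E,A,B,C,D]
After op 2 (replace(3, 'e')): offset=4, physical=[A,B,e,D,E], logical=[E,A,B,e,D]
After op 3 (swap(3, 0)): offset=4, physical=[A,B,E,D,e], logical=[e,A,B,E,D]
After op 4 (rotate(+3)): offset=2, physical=[A,B,E,D,e], logical=[E,D,e,A,B]
After op 5 (replace(1, 'p')): offset=2, physical=[A,B,E,p,e], logical=[E,p,e,A,B]
After op 6 (rotate(-1)): offset=1, physical=[A,B,E,p,e], logical=[B,E,p,e,A]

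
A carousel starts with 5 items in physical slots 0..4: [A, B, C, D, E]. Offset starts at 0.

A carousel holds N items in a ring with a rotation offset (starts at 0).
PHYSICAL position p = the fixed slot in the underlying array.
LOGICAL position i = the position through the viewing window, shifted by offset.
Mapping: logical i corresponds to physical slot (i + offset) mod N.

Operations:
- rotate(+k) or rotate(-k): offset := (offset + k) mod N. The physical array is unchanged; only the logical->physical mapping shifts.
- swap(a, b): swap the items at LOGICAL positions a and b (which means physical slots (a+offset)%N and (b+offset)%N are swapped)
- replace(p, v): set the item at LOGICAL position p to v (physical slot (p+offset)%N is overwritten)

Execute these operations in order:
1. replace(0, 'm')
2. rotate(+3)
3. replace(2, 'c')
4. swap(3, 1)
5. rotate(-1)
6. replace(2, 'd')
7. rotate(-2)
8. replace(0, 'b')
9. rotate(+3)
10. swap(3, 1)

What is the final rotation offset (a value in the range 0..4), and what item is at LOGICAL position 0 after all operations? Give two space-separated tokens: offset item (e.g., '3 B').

After op 1 (replace(0, 'm')): offset=0, physical=[m,B,C,D,E], logical=[m,B,C,D,E]
After op 2 (rotate(+3)): offset=3, physical=[m,B,C,D,E], logical=[D,E,m,B,C]
After op 3 (replace(2, 'c')): offset=3, physical=[c,B,C,D,E], logical=[D,E,c,B,C]
After op 4 (swap(3, 1)): offset=3, physical=[c,E,C,D,B], logical=[D,B,c,E,C]
After op 5 (rotate(-1)): offset=2, physical=[c,E,C,D,B], logical=[C,D,B,c,E]
After op 6 (replace(2, 'd')): offset=2, physical=[c,E,C,D,d], logical=[C,D,d,c,E]
After op 7 (rotate(-2)): offset=0, physical=[c,E,C,D,d], logical=[c,E,C,D,d]
After op 8 (replace(0, 'b')): offset=0, physical=[b,E,C,D,d], logical=[b,E,C,D,d]
After op 9 (rotate(+3)): offset=3, physical=[b,E,C,D,d], logical=[D,d,b,E,C]
After op 10 (swap(3, 1)): offset=3, physical=[b,d,C,D,E], logical=[D,E,b,d,C]

Answer: 3 D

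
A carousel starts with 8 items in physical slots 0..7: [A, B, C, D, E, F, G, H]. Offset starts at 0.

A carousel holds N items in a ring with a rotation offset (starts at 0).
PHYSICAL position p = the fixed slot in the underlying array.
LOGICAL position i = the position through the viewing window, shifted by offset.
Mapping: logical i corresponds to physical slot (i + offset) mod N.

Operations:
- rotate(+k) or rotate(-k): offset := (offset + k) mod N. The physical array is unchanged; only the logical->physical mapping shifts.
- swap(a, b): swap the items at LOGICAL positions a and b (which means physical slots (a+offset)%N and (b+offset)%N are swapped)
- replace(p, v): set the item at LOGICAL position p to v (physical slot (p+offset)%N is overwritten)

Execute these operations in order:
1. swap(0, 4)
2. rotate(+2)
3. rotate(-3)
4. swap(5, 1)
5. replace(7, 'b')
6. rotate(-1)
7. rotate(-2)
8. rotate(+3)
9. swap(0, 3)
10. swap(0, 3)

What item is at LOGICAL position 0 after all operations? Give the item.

After op 1 (swap(0, 4)): offset=0, physical=[E,B,C,D,A,F,G,H], logical=[E,B,C,D,A,F,G,H]
After op 2 (rotate(+2)): offset=2, physical=[E,B,C,D,A,F,G,H], logical=[C,D,A,F,G,H,E,B]
After op 3 (rotate(-3)): offset=7, physical=[E,B,C,D,A,F,G,H], logical=[H,E,B,C,D,A,F,G]
After op 4 (swap(5, 1)): offset=7, physical=[A,B,C,D,E,F,G,H], logical=[H,A,B,C,D,E,F,G]
After op 5 (replace(7, 'b')): offset=7, physical=[A,B,C,D,E,F,b,H], logical=[H,A,B,C,D,E,F,b]
After op 6 (rotate(-1)): offset=6, physical=[A,B,C,D,E,F,b,H], logical=[b,H,A,B,C,D,E,F]
After op 7 (rotate(-2)): offset=4, physical=[A,B,C,D,E,F,b,H], logical=[E,F,b,H,A,B,C,D]
After op 8 (rotate(+3)): offset=7, physical=[A,B,C,D,E,F,b,H], logical=[H,A,B,C,D,E,F,b]
After op 9 (swap(0, 3)): offset=7, physical=[A,B,H,D,E,F,b,C], logical=[C,A,B,H,D,E,F,b]
After op 10 (swap(0, 3)): offset=7, physical=[A,B,C,D,E,F,b,H], logical=[H,A,B,C,D,E,F,b]

Answer: H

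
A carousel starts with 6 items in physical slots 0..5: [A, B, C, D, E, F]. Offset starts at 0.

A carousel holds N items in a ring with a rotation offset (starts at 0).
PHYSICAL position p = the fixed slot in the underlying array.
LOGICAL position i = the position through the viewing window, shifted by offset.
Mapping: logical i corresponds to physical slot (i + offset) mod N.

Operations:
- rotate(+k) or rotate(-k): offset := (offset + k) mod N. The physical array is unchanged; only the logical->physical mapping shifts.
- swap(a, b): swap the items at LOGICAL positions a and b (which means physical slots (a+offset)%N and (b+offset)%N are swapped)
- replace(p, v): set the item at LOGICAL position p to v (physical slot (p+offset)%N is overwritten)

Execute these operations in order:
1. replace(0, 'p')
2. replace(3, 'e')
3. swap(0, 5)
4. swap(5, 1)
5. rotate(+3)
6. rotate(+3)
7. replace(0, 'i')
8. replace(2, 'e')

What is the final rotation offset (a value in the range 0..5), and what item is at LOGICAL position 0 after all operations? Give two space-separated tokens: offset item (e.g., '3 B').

Answer: 0 i

Derivation:
After op 1 (replace(0, 'p')): offset=0, physical=[p,B,C,D,E,F], logical=[p,B,C,D,E,F]
After op 2 (replace(3, 'e')): offset=0, physical=[p,B,C,e,E,F], logical=[p,B,C,e,E,F]
After op 3 (swap(0, 5)): offset=0, physical=[F,B,C,e,E,p], logical=[F,B,C,e,E,p]
After op 4 (swap(5, 1)): offset=0, physical=[F,p,C,e,E,B], logical=[F,p,C,e,E,B]
After op 5 (rotate(+3)): offset=3, physical=[F,p,C,e,E,B], logical=[e,E,B,F,p,C]
After op 6 (rotate(+3)): offset=0, physical=[F,p,C,e,E,B], logical=[F,p,C,e,E,B]
After op 7 (replace(0, 'i')): offset=0, physical=[i,p,C,e,E,B], logical=[i,p,C,e,E,B]
After op 8 (replace(2, 'e')): offset=0, physical=[i,p,e,e,E,B], logical=[i,p,e,e,E,B]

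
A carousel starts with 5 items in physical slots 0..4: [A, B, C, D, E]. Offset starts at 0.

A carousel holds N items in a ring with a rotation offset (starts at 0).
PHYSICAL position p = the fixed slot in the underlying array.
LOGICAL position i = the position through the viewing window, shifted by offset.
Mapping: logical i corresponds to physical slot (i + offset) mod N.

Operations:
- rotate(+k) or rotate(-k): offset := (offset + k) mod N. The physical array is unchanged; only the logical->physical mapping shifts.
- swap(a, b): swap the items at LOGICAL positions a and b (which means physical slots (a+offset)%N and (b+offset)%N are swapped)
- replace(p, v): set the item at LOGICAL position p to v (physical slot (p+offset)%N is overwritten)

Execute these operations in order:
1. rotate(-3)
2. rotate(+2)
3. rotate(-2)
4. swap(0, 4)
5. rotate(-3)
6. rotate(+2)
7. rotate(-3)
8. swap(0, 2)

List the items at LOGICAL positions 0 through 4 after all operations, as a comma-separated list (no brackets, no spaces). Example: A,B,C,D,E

Answer: A,E,D,C,B

Derivation:
After op 1 (rotate(-3)): offset=2, physical=[A,B,C,D,E], logical=[C,D,E,A,B]
After op 2 (rotate(+2)): offset=4, physical=[A,B,C,D,E], logical=[E,A,B,C,D]
After op 3 (rotate(-2)): offset=2, physical=[A,B,C,D,E], logical=[C,D,E,A,B]
After op 4 (swap(0, 4)): offset=2, physical=[A,C,B,D,E], logical=[B,D,E,A,C]
After op 5 (rotate(-3)): offset=4, physical=[A,C,B,D,E], logical=[E,A,C,B,D]
After op 6 (rotate(+2)): offset=1, physical=[A,C,B,D,E], logical=[C,B,D,E,A]
After op 7 (rotate(-3)): offset=3, physical=[A,C,B,D,E], logical=[D,E,A,C,B]
After op 8 (swap(0, 2)): offset=3, physical=[D,C,B,A,E], logical=[A,E,D,C,B]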